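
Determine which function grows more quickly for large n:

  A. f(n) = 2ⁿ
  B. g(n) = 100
A

f(n) = 2ⁿ is O(2ⁿ), while g(n) = 100 is O(1).
Since O(2ⁿ) grows faster than O(1), f(n) dominates.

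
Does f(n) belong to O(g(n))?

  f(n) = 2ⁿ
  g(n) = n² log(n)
False

f(n) = 2ⁿ is O(2ⁿ), and g(n) = n² log(n) is O(n² log n).
Since O(2ⁿ) grows faster than O(n² log n), f(n) = O(g(n)) is false.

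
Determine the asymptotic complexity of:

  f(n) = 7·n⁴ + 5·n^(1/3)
O(n⁴)

The dominant term in 7·n⁴ + 5·n^(1/3) is 7·n⁴, which is Θ(n⁴).
Lower-order terms (5·n^(1/3)) are asymptotically negligible.
Constants are absorbed, so the tightest bound is O(n⁴).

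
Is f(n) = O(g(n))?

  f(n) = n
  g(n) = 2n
True

f(n) = n and g(n) = 2n are both O(n).
Big-O permits equal growth rates (f ≤ c·g for some c), so f(n) = O(g(n)) is true.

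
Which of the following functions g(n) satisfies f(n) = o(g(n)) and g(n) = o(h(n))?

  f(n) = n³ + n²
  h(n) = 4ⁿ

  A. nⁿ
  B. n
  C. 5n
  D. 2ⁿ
D

We need g(n) with n³ + n² = o(g(n)) and g(n) = o(4ⁿ), i.e. O(n³) ≺ g ≺ O(4ⁿ).
Check each option:
  A. nⁿ — O(nⁿ) does not grow strictly slower than h(n)
  B. n — O(n) does not grow strictly faster than f(n)
  C. 5n — O(n) does not grow strictly faster than f(n)
  D. 2ⁿ — O(2ⁿ) is strictly between O(n³) and O(4ⁿ) ✓

Only option D (2ⁿ) lies strictly between.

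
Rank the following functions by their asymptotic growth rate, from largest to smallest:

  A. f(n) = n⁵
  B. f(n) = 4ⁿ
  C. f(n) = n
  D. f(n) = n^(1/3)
B > A > C > D

Comparing growth rates:
B = 4ⁿ is O(4ⁿ)
A = n⁵ is O(n⁵)
C = n is O(n)
D = n^(1/3) is O(n^(1/3))

Therefore, the order from fastest to slowest is: B > A > C > D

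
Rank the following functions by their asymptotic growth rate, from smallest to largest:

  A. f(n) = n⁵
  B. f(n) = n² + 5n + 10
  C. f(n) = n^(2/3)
C < B < A

Comparing growth rates:
C = n^(2/3) is O(n^(2/3))
B = n² + 5n + 10 is O(n²)
A = n⁵ is O(n⁵)

Therefore, the order from slowest to fastest is: C < B < A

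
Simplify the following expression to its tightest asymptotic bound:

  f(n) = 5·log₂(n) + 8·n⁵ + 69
Θ(n⁵)

Order the terms by growth rate: 69 ≺ 5·log₂(n) ≺ 8·n⁵.
The fastest-growing term 8·n⁵ dominates as n → ∞; dropping its constant factor gives Θ(n⁵).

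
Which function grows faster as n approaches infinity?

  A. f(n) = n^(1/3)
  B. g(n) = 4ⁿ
B

f(n) = n^(1/3) is O(n^(1/3)), while g(n) = 4ⁿ is O(4ⁿ).
Since O(4ⁿ) grows faster than O(n^(1/3)), g(n) dominates.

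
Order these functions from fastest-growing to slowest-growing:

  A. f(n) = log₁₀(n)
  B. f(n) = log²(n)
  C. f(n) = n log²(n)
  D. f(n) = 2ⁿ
D > C > B > A

Comparing growth rates:
D = 2ⁿ is O(2ⁿ)
C = n log²(n) is O(n log² n)
B = log²(n) is O(log² n)
A = log₁₀(n) is O(log n)

Therefore, the order from fastest to slowest is: D > C > B > A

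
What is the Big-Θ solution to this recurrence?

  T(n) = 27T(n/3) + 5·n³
Θ(n³ log n)

Master Theorem: a = 27, b = 3, f(n) = 5·n³.
Compute the critical exponent d = log₃(27) = 3.
Compare f(n) = Θ(n³) against n^d:
  k = 3 = d, so f(n) = Θ(n^d) — Case 2.
  Work is balanced across levels: T(n) = Θ(n^d log n) = Θ(n³ log n).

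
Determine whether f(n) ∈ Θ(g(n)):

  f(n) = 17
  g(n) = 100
True

f(n) = 17 and g(n) = 100 are both O(1).
Since they have the same asymptotic growth rate, f(n) = Θ(g(n)) is true.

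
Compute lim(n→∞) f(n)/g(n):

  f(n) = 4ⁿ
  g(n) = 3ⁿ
∞

Since 4ⁿ (O(4ⁿ)) grows faster than 3ⁿ (O(3ⁿ)),
the ratio f(n)/g(n) → ∞ as n → ∞.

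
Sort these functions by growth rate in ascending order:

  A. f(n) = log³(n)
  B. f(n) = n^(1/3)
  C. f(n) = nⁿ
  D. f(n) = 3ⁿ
A < B < D < C

Comparing growth rates:
A = log³(n) is O(log³ n)
B = n^(1/3) is O(n^(1/3))
D = 3ⁿ is O(3ⁿ)
C = nⁿ is O(nⁿ)

Therefore, the order from slowest to fastest is: A < B < D < C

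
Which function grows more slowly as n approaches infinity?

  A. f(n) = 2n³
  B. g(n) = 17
B

f(n) = 2n³ is O(n³), while g(n) = 17 is O(1).
Since O(1) grows slower than O(n³), g(n) is dominated.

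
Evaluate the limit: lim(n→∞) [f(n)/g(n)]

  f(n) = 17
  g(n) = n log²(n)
0

Since 17 (O(1)) grows slower than n log²(n) (O(n log² n)),
the ratio f(n)/g(n) → 0 as n → ∞.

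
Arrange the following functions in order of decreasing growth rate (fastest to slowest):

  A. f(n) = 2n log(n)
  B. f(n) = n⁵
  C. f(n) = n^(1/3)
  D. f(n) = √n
B > A > D > C

Comparing growth rates:
B = n⁵ is O(n⁵)
A = 2n log(n) is O(n log n)
D = √n is O(√n)
C = n^(1/3) is O(n^(1/3))

Therefore, the order from fastest to slowest is: B > A > D > C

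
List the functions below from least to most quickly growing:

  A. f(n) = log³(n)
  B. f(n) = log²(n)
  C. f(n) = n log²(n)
B < A < C

Comparing growth rates:
B = log²(n) is O(log² n)
A = log³(n) is O(log³ n)
C = n log²(n) is O(n log² n)

Therefore, the order from slowest to fastest is: B < A < C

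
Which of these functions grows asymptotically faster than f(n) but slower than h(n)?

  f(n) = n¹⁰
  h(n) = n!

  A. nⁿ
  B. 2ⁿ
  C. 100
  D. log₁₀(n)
B

We need g(n) with n¹⁰ = o(g(n)) and g(n) = o(n!), i.e. O(n¹⁰) ≺ g ≺ O(n!).
Check each option:
  A. nⁿ — O(nⁿ) does not grow strictly slower than h(n)
  B. 2ⁿ — O(2ⁿ) is strictly between O(n¹⁰) and O(n!) ✓
  C. 100 — O(1) does not grow strictly faster than f(n)
  D. log₁₀(n) — O(log n) does not grow strictly faster than f(n)

Only option B (2ⁿ) lies strictly between.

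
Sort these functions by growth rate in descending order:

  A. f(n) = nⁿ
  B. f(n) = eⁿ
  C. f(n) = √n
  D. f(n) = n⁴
A > B > D > C

Comparing growth rates:
A = nⁿ is O(nⁿ)
B = eⁿ is O(eⁿ)
D = n⁴ is O(n⁴)
C = √n is O(√n)

Therefore, the order from fastest to slowest is: A > B > D > C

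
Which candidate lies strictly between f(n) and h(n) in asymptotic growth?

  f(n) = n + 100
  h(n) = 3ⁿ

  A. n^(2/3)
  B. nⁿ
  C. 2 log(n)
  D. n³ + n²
D

We need g(n) with n + 100 = o(g(n)) and g(n) = o(3ⁿ), i.e. O(n) ≺ g ≺ O(3ⁿ).
Check each option:
  A. n^(2/3) — O(n^(2/3)) does not grow strictly faster than f(n)
  B. nⁿ — O(nⁿ) does not grow strictly slower than h(n)
  C. 2 log(n) — O(log n) does not grow strictly faster than f(n)
  D. n³ + n² — O(n³) is strictly between O(n) and O(3ⁿ) ✓

Only option D (n³ + n²) lies strictly between.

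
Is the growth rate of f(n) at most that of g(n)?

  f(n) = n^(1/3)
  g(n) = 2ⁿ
True

f(n) = n^(1/3) is O(n^(1/3)), and g(n) = 2ⁿ is O(2ⁿ).
Since O(n^(1/3)) ⊆ O(2ⁿ) (f grows no faster than g), f(n) = O(g(n)) is true.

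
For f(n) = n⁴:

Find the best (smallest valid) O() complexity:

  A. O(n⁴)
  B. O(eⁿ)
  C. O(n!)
A

f(n) = n⁴ is O(n⁴).
All listed options are valid Big-O bounds (upper bounds),
but O(n⁴) is the tightest (smallest valid bound).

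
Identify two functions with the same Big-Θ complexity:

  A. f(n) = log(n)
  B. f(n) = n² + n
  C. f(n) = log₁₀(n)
A and C

Examining each function:
  A. log(n) is O(log n)
  B. n² + n is O(n²)
  C. log₁₀(n) is O(log n)

Functions A and C both have the same complexity class.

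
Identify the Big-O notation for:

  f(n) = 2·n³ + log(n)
O(n³)

The dominant term in 2·n³ + log(n) is 2·n³, which is Θ(n³).
Lower-order terms (log(n)) are asymptotically negligible.
Constants are absorbed, so the tightest bound is O(n³).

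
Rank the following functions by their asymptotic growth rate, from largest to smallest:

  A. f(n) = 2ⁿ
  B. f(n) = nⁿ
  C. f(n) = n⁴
B > A > C

Comparing growth rates:
B = nⁿ is O(nⁿ)
A = 2ⁿ is O(2ⁿ)
C = n⁴ is O(n⁴)

Therefore, the order from fastest to slowest is: B > A > C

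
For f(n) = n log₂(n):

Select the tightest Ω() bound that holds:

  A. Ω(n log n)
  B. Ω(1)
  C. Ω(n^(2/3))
A

f(n) = n log₂(n) is Ω(n log n).
All listed options are valid Big-Ω bounds (lower bounds),
but Ω(n log n) is the tightest (largest valid bound).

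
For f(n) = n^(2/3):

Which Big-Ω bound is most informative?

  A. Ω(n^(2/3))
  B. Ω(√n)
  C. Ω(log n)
A

f(n) = n^(2/3) is Ω(n^(2/3)).
All listed options are valid Big-Ω bounds (lower bounds),
but Ω(n^(2/3)) is the tightest (largest valid bound).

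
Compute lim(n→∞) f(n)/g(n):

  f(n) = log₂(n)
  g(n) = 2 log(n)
1/(2*log(2))

Since log₂(n) and 2 log(n) have the same growth rate (O(log n)),
the ratio converges to a constant: 1/(2*log(2)).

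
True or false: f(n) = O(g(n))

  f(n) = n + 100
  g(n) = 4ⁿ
True

f(n) = n + 100 is O(n), and g(n) = 4ⁿ is O(4ⁿ).
Since O(n) ⊆ O(4ⁿ) (f grows no faster than g), f(n) = O(g(n)) is true.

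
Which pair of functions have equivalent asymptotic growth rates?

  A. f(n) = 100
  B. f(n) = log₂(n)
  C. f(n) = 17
A and C

Examining each function:
  A. 100 is O(1)
  B. log₂(n) is O(log n)
  C. 17 is O(1)

Functions A and C both have the same complexity class.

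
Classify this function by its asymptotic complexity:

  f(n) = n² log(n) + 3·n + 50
O(n² log n)

The dominant term in n² log(n) + 3·n + 50 is n² log(n), which is Θ(n² log n).
Lower-order terms (3·n, 50) are asymptotically negligible.
Constants are absorbed, so the tightest bound is O(n² log n).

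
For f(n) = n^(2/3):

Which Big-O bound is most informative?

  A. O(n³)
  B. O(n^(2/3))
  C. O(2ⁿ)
B

f(n) = n^(2/3) is O(n^(2/3)).
All listed options are valid Big-O bounds (upper bounds),
but O(n^(2/3)) is the tightest (smallest valid bound).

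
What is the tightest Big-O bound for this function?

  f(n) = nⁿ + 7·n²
O(nⁿ)

The dominant term in nⁿ + 7·n² is nⁿ, which is Θ(nⁿ).
Lower-order terms (7·n²) are asymptotically negligible.
Constants are absorbed, so the tightest bound is O(nⁿ).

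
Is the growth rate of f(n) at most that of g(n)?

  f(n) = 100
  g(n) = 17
True

f(n) = 100 and g(n) = 17 are both O(1).
Big-O permits equal growth rates (f ≤ c·g for some c), so f(n) = O(g(n)) is true.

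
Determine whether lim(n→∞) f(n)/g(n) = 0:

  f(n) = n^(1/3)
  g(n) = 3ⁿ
True

f(n) = n^(1/3) is O(n^(1/3)), and g(n) = 3ⁿ is O(3ⁿ).
Since O(n^(1/3)) grows strictly slower than O(3ⁿ), f(n) = o(g(n)) is true.
This means lim(n→∞) f(n)/g(n) = 0.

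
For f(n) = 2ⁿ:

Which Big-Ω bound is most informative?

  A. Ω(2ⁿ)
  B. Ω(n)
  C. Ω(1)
A

f(n) = 2ⁿ is Ω(2ⁿ).
All listed options are valid Big-Ω bounds (lower bounds),
but Ω(2ⁿ) is the tightest (largest valid bound).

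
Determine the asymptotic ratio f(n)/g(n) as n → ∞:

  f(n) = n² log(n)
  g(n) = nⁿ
0

Since n² log(n) (O(n² log n)) grows slower than nⁿ (O(nⁿ)),
the ratio f(n)/g(n) → 0 as n → ∞.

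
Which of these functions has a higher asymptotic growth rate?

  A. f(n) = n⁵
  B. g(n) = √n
A

f(n) = n⁵ is O(n⁵), while g(n) = √n is O(√n).
Since O(n⁵) grows faster than O(√n), f(n) dominates.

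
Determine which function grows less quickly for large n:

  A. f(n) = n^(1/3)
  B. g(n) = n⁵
A

f(n) = n^(1/3) is O(n^(1/3)), while g(n) = n⁵ is O(n⁵).
Since O(n^(1/3)) grows slower than O(n⁵), f(n) is dominated.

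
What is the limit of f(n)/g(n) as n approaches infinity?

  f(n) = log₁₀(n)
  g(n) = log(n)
1/log(10)

Since log₁₀(n) and log(n) have the same growth rate (O(log n)),
the ratio converges to a constant: 1/log(10).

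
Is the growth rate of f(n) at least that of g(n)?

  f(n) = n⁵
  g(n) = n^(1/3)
True

f(n) = n⁵ is O(n⁵), and g(n) = n^(1/3) is O(n^(1/3)).
Since O(n⁵) grows at least as fast as O(n^(1/3)), f(n) = Ω(g(n)) is true.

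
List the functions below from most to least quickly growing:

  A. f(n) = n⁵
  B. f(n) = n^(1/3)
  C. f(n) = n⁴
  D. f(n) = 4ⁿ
D > A > C > B

Comparing growth rates:
D = 4ⁿ is O(4ⁿ)
A = n⁵ is O(n⁵)
C = n⁴ is O(n⁴)
B = n^(1/3) is O(n^(1/3))

Therefore, the order from fastest to slowest is: D > A > C > B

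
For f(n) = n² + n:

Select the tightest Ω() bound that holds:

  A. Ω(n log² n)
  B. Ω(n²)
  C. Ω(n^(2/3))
B

f(n) = n² + n is Ω(n²).
All listed options are valid Big-Ω bounds (lower bounds),
but Ω(n²) is the tightest (largest valid bound).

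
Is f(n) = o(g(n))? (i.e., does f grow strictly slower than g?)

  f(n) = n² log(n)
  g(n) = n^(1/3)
False

f(n) = n² log(n) is O(n² log n), and g(n) = n^(1/3) is O(n^(1/3)).
Since O(n² log n) grows faster than or equal to O(n^(1/3)), f(n) = o(g(n)) is false.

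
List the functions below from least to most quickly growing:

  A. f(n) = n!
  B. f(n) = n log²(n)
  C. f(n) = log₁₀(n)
C < B < A

Comparing growth rates:
C = log₁₀(n) is O(log n)
B = n log²(n) is O(n log² n)
A = n! is O(n!)

Therefore, the order from slowest to fastest is: C < B < A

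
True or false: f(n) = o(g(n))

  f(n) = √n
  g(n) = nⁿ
True

f(n) = √n is O(√n), and g(n) = nⁿ is O(nⁿ).
Since O(√n) grows strictly slower than O(nⁿ), f(n) = o(g(n)) is true.
This means lim(n→∞) f(n)/g(n) = 0.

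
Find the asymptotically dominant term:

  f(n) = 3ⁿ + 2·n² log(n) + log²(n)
3ⁿ

Looking at each term:
  - 3ⁿ is O(3ⁿ)
  - 2·n² log(n) is O(n² log n)
  - log²(n) is O(log² n)

The term 3ⁿ (O(3ⁿ)) grows fastest and dominates all others.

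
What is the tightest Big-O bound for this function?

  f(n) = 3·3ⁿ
O(3ⁿ)

The dominant term in 3·3ⁿ is 3·3ⁿ, which is Θ(3ⁿ).
Constants are absorbed, so the tightest bound is O(3ⁿ).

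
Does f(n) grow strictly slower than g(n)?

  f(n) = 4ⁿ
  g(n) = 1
False

f(n) = 4ⁿ is O(4ⁿ), and g(n) = 1 is O(1).
Since O(4ⁿ) grows faster than or equal to O(1), f(n) = o(g(n)) is false.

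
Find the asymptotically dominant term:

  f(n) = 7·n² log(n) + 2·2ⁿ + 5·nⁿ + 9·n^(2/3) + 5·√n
5·nⁿ

Looking at each term:
  - 7·n² log(n) is O(n² log n)
  - 2·2ⁿ is O(2ⁿ)
  - 5·nⁿ is O(nⁿ)
  - 9·n^(2/3) is O(n^(2/3))
  - 5·√n is O(√n)

The term 5·nⁿ (O(nⁿ)) grows fastest and dominates all others.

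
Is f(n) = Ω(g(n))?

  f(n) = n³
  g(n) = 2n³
True

f(n) = n³ and g(n) = 2n³ are both O(n³).
Big-Ω permits equal growth rates (f ≥ c·g for some c > 0), so f(n) = Ω(g(n)) is true.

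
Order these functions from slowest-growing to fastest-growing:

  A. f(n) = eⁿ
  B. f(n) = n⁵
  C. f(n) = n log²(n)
C < B < A

Comparing growth rates:
C = n log²(n) is O(n log² n)
B = n⁵ is O(n⁵)
A = eⁿ is O(eⁿ)

Therefore, the order from slowest to fastest is: C < B < A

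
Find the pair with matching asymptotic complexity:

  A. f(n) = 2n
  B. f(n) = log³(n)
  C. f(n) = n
A and C

Examining each function:
  A. 2n is O(n)
  B. log³(n) is O(log³ n)
  C. n is O(n)

Functions A and C both have the same complexity class.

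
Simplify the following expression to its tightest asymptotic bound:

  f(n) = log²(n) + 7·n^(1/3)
Θ(n^(1/3))

Order the terms by growth rate: log²(n) ≺ 7·n^(1/3).
The fastest-growing term 7·n^(1/3) dominates as n → ∞; dropping its constant factor gives Θ(n^(1/3)).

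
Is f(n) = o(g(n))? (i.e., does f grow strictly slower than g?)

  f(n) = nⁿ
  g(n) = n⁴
False

f(n) = nⁿ is O(nⁿ), and g(n) = n⁴ is O(n⁴).
Since O(nⁿ) grows faster than or equal to O(n⁴), f(n) = o(g(n)) is false.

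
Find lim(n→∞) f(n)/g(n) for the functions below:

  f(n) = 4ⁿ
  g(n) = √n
∞

Since 4ⁿ (O(4ⁿ)) grows faster than √n (O(√n)),
the ratio f(n)/g(n) → ∞ as n → ∞.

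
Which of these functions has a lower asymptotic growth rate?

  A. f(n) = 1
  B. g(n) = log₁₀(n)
A

f(n) = 1 is O(1), while g(n) = log₁₀(n) is O(log n).
Since O(1) grows slower than O(log n), f(n) is dominated.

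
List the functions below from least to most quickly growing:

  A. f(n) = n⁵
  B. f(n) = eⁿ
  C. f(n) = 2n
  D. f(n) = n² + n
C < D < A < B

Comparing growth rates:
C = 2n is O(n)
D = n² + n is O(n²)
A = n⁵ is O(n⁵)
B = eⁿ is O(eⁿ)

Therefore, the order from slowest to fastest is: C < D < A < B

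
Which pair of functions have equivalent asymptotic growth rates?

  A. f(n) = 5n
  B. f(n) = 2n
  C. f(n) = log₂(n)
A and B

Examining each function:
  A. 5n is O(n)
  B. 2n is O(n)
  C. log₂(n) is O(log n)

Functions A and B both have the same complexity class.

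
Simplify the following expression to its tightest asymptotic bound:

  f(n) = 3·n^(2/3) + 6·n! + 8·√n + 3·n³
Θ(n!)

Order the terms by growth rate: 8·√n ≺ 3·n^(2/3) ≺ 3·n³ ≺ 6·n!.
The fastest-growing term 6·n! dominates as n → ∞; dropping its constant factor gives Θ(n!).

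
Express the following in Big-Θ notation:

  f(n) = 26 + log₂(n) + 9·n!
Θ(n!)

Order the terms by growth rate: 26 ≺ log₂(n) ≺ 9·n!.
The fastest-growing term 9·n! dominates as n → ∞; dropping its constant factor gives Θ(n!).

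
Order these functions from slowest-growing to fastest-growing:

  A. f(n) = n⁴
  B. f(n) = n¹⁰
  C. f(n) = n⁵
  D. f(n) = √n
D < A < C < B

Comparing growth rates:
D = √n is O(√n)
A = n⁴ is O(n⁴)
C = n⁵ is O(n⁵)
B = n¹⁰ is O(n¹⁰)

Therefore, the order from slowest to fastest is: D < A < C < B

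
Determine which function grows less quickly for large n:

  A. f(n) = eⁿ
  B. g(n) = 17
B

f(n) = eⁿ is O(eⁿ), while g(n) = 17 is O(1).
Since O(1) grows slower than O(eⁿ), g(n) is dominated.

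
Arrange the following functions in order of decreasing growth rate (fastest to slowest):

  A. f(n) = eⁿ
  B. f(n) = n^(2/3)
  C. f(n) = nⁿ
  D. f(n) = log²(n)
C > A > B > D

Comparing growth rates:
C = nⁿ is O(nⁿ)
A = eⁿ is O(eⁿ)
B = n^(2/3) is O(n^(2/3))
D = log²(n) is O(log² n)

Therefore, the order from fastest to slowest is: C > A > B > D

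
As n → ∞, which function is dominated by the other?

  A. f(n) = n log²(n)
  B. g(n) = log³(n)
B

f(n) = n log²(n) is O(n log² n), while g(n) = log³(n) is O(log³ n).
Since O(log³ n) grows slower than O(n log² n), g(n) is dominated.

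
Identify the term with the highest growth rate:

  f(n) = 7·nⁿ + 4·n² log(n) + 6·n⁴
7·nⁿ

Looking at each term:
  - 7·nⁿ is O(nⁿ)
  - 4·n² log(n) is O(n² log n)
  - 6·n⁴ is O(n⁴)

The term 7·nⁿ (O(nⁿ)) grows fastest and dominates all others.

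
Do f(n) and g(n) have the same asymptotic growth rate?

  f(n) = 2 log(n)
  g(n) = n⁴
False

f(n) = 2 log(n) is O(log n), and g(n) = n⁴ is O(n⁴).
Since they have different growth rates, f(n) = Θ(g(n)) is false.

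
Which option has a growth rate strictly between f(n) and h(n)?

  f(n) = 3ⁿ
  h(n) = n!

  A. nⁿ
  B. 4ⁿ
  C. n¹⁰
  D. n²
B

We need g(n) with 3ⁿ = o(g(n)) and g(n) = o(n!), i.e. O(3ⁿ) ≺ g ≺ O(n!).
Check each option:
  A. nⁿ — O(nⁿ) does not grow strictly slower than h(n)
  B. 4ⁿ — O(4ⁿ) is strictly between O(3ⁿ) and O(n!) ✓
  C. n¹⁰ — O(n¹⁰) does not grow strictly faster than f(n)
  D. n² — O(n²) does not grow strictly faster than f(n)

Only option B (4ⁿ) lies strictly between.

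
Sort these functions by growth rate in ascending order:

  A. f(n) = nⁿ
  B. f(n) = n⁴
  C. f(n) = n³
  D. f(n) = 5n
D < C < B < A

Comparing growth rates:
D = 5n is O(n)
C = n³ is O(n³)
B = n⁴ is O(n⁴)
A = nⁿ is O(nⁿ)

Therefore, the order from slowest to fastest is: D < C < B < A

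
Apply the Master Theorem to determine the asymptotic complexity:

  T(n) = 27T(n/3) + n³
Θ(n³ log n)

Master Theorem: a = 27, b = 3, f(n) = n³.
Compute the critical exponent d = log₃(27) = 3.
Compare f(n) = Θ(n³) against n^d:
  k = 3 = d, so f(n) = Θ(n^d) — Case 2.
  Work is balanced across levels: T(n) = Θ(n^d log n) = Θ(n³ log n).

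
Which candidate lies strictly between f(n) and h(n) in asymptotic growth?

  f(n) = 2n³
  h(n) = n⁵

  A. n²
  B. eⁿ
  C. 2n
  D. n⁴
D

We need g(n) with 2n³ = o(g(n)) and g(n) = o(n⁵), i.e. O(n³) ≺ g ≺ O(n⁵).
Check each option:
  A. n² — O(n²) does not grow strictly faster than f(n)
  B. eⁿ — O(eⁿ) does not grow strictly slower than h(n)
  C. 2n — O(n) does not grow strictly faster than f(n)
  D. n⁴ — O(n⁴) is strictly between O(n³) and O(n⁵) ✓

Only option D (n⁴) lies strictly between.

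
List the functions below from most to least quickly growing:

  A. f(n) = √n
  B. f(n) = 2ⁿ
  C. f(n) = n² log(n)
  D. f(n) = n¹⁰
B > D > C > A

Comparing growth rates:
B = 2ⁿ is O(2ⁿ)
D = n¹⁰ is O(n¹⁰)
C = n² log(n) is O(n² log n)
A = √n is O(√n)

Therefore, the order from fastest to slowest is: B > D > C > A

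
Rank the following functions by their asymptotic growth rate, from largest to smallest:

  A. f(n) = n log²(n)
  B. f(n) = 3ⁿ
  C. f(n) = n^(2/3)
B > A > C

Comparing growth rates:
B = 3ⁿ is O(3ⁿ)
A = n log²(n) is O(n log² n)
C = n^(2/3) is O(n^(2/3))

Therefore, the order from fastest to slowest is: B > A > C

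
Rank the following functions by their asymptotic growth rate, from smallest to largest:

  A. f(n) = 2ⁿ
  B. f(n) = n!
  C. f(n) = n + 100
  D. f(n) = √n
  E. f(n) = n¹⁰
D < C < E < A < B

Comparing growth rates:
D = √n is O(√n)
C = n + 100 is O(n)
E = n¹⁰ is O(n¹⁰)
A = 2ⁿ is O(2ⁿ)
B = n! is O(n!)

Therefore, the order from slowest to fastest is: D < C < E < A < B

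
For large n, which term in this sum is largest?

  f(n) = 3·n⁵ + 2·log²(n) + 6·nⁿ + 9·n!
6·nⁿ

Looking at each term:
  - 3·n⁵ is O(n⁵)
  - 2·log²(n) is O(log² n)
  - 6·nⁿ is O(nⁿ)
  - 9·n! is O(n!)

The term 6·nⁿ (O(nⁿ)) grows fastest and dominates all others.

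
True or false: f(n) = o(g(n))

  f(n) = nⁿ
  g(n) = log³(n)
False

f(n) = nⁿ is O(nⁿ), and g(n) = log³(n) is O(log³ n).
Since O(nⁿ) grows faster than or equal to O(log³ n), f(n) = o(g(n)) is false.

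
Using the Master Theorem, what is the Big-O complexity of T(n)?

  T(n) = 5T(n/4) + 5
Θ(n^log₄(5))

Master Theorem: a = 5, b = 4, f(n) = 5.
Compute the critical exponent d = log₄(5) = 1.161.
Compare f(n) = Θ(1) against n^d:
  k = 0 < d = 1.161, so f(n) = O(n^(d-ε)) — Case 1.
  The recursion cost dominates: T(n) = Θ(n^d) = Θ(n^log₄(5)).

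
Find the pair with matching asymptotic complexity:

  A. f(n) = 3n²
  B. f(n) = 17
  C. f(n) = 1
B and C

Examining each function:
  A. 3n² is O(n²)
  B. 17 is O(1)
  C. 1 is O(1)

Functions B and C both have the same complexity class.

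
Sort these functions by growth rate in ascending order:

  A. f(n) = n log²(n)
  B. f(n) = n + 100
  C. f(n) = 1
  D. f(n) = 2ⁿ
C < B < A < D

Comparing growth rates:
C = 1 is O(1)
B = n + 100 is O(n)
A = n log²(n) is O(n log² n)
D = 2ⁿ is O(2ⁿ)

Therefore, the order from slowest to fastest is: C < B < A < D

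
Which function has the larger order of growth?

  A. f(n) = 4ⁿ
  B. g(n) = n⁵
A

f(n) = 4ⁿ is O(4ⁿ), while g(n) = n⁵ is O(n⁵).
Since O(4ⁿ) grows faster than O(n⁵), f(n) dominates.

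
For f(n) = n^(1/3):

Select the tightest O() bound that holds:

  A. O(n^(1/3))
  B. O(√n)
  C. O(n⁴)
A

f(n) = n^(1/3) is O(n^(1/3)).
All listed options are valid Big-O bounds (upper bounds),
but O(n^(1/3)) is the tightest (smallest valid bound).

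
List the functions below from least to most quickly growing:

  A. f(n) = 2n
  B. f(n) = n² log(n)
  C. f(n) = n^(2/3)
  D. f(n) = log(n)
D < C < A < B

Comparing growth rates:
D = log(n) is O(log n)
C = n^(2/3) is O(n^(2/3))
A = 2n is O(n)
B = n² log(n) is O(n² log n)

Therefore, the order from slowest to fastest is: D < C < A < B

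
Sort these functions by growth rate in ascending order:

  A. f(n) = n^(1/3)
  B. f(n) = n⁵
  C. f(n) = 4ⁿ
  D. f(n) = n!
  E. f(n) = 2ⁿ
A < B < E < C < D

Comparing growth rates:
A = n^(1/3) is O(n^(1/3))
B = n⁵ is O(n⁵)
E = 2ⁿ is O(2ⁿ)
C = 4ⁿ is O(4ⁿ)
D = n! is O(n!)

Therefore, the order from slowest to fastest is: A < B < E < C < D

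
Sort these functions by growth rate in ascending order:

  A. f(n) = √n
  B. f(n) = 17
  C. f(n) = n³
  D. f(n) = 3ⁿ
B < A < C < D

Comparing growth rates:
B = 17 is O(1)
A = √n is O(√n)
C = n³ is O(n³)
D = 3ⁿ is O(3ⁿ)

Therefore, the order from slowest to fastest is: B < A < C < D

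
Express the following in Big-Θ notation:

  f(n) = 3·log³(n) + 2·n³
Θ(n³)

Order the terms by growth rate: 3·log³(n) ≺ 2·n³.
The fastest-growing term 2·n³ dominates as n → ∞; dropping its constant factor gives Θ(n³).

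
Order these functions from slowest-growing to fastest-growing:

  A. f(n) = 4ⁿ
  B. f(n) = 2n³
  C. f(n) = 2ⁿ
B < C < A

Comparing growth rates:
B = 2n³ is O(n³)
C = 2ⁿ is O(2ⁿ)
A = 4ⁿ is O(4ⁿ)

Therefore, the order from slowest to fastest is: B < C < A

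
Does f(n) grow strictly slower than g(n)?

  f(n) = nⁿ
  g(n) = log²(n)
False

f(n) = nⁿ is O(nⁿ), and g(n) = log²(n) is O(log² n).
Since O(nⁿ) grows faster than or equal to O(log² n), f(n) = o(g(n)) is false.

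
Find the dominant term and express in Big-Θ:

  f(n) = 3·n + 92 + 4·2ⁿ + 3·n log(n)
Θ(2ⁿ)

Order the terms by growth rate: 92 ≺ 3·n ≺ 3·n log(n) ≺ 4·2ⁿ.
The fastest-growing term 4·2ⁿ dominates as n → ∞; dropping its constant factor gives Θ(2ⁿ).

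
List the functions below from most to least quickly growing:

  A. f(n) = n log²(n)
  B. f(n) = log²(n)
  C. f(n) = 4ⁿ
C > A > B

Comparing growth rates:
C = 4ⁿ is O(4ⁿ)
A = n log²(n) is O(n log² n)
B = log²(n) is O(log² n)

Therefore, the order from fastest to slowest is: C > A > B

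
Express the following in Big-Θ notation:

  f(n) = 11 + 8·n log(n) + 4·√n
Θ(n log n)

Order the terms by growth rate: 11 ≺ 4·√n ≺ 8·n log(n).
The fastest-growing term 8·n log(n) dominates as n → ∞; dropping its constant factor gives Θ(n log n).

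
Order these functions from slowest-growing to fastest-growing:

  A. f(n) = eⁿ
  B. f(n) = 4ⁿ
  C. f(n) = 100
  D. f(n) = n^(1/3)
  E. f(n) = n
C < D < E < A < B

Comparing growth rates:
C = 100 is O(1)
D = n^(1/3) is O(n^(1/3))
E = n is O(n)
A = eⁿ is O(eⁿ)
B = 4ⁿ is O(4ⁿ)

Therefore, the order from slowest to fastest is: C < D < E < A < B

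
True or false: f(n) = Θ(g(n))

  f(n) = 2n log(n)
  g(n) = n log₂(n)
True

f(n) = 2n log(n) and g(n) = n log₂(n) are both O(n log n).
Since they have the same asymptotic growth rate, f(n) = Θ(g(n)) is true.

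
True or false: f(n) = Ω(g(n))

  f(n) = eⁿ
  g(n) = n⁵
True

f(n) = eⁿ is O(eⁿ), and g(n) = n⁵ is O(n⁵).
Since O(eⁿ) grows at least as fast as O(n⁵), f(n) = Ω(g(n)) is true.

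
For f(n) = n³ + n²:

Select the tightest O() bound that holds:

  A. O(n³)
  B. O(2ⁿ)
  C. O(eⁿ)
A

f(n) = n³ + n² is O(n³).
All listed options are valid Big-O bounds (upper bounds),
but O(n³) is the tightest (smallest valid bound).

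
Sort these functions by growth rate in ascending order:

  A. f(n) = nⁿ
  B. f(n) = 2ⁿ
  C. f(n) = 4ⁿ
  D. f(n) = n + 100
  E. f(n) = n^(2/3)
E < D < B < C < A

Comparing growth rates:
E = n^(2/3) is O(n^(2/3))
D = n + 100 is O(n)
B = 2ⁿ is O(2ⁿ)
C = 4ⁿ is O(4ⁿ)
A = nⁿ is O(nⁿ)

Therefore, the order from slowest to fastest is: E < D < B < C < A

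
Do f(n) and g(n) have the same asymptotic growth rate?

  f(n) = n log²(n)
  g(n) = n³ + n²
False

f(n) = n log²(n) is O(n log² n), and g(n) = n³ + n² is O(n³).
Since they have different growth rates, f(n) = Θ(g(n)) is false.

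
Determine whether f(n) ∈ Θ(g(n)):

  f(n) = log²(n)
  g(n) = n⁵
False

f(n) = log²(n) is O(log² n), and g(n) = n⁵ is O(n⁵).
Since they have different growth rates, f(n) = Θ(g(n)) is false.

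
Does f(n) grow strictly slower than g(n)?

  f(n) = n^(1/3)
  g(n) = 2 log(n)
False

f(n) = n^(1/3) is O(n^(1/3)), and g(n) = 2 log(n) is O(log n).
Since O(n^(1/3)) grows faster than or equal to O(log n), f(n) = o(g(n)) is false.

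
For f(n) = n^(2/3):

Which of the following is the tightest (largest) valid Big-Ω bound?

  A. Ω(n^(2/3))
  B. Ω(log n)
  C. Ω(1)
A

f(n) = n^(2/3) is Ω(n^(2/3)).
All listed options are valid Big-Ω bounds (lower bounds),
but Ω(n^(2/3)) is the tightest (largest valid bound).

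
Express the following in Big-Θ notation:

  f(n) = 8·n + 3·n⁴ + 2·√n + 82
Θ(n⁴)

Order the terms by growth rate: 82 ≺ 2·√n ≺ 8·n ≺ 3·n⁴.
The fastest-growing term 3·n⁴ dominates as n → ∞; dropping its constant factor gives Θ(n⁴).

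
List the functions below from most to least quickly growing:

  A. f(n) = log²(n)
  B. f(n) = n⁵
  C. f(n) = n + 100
B > C > A

Comparing growth rates:
B = n⁵ is O(n⁵)
C = n + 100 is O(n)
A = log²(n) is O(log² n)

Therefore, the order from fastest to slowest is: B > C > A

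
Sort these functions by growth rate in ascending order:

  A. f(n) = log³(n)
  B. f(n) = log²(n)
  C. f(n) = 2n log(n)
B < A < C

Comparing growth rates:
B = log²(n) is O(log² n)
A = log³(n) is O(log³ n)
C = 2n log(n) is O(n log n)

Therefore, the order from slowest to fastest is: B < A < C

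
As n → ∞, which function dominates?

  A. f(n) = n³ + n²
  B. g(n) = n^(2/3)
A

f(n) = n³ + n² is O(n³), while g(n) = n^(2/3) is O(n^(2/3)).
Since O(n³) grows faster than O(n^(2/3)), f(n) dominates.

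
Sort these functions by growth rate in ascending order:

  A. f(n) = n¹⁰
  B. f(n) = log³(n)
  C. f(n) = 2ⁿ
B < A < C

Comparing growth rates:
B = log³(n) is O(log³ n)
A = n¹⁰ is O(n¹⁰)
C = 2ⁿ is O(2ⁿ)

Therefore, the order from slowest to fastest is: B < A < C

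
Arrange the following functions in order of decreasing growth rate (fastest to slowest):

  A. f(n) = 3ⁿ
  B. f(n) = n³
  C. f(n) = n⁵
A > C > B

Comparing growth rates:
A = 3ⁿ is O(3ⁿ)
C = n⁵ is O(n⁵)
B = n³ is O(n³)

Therefore, the order from fastest to slowest is: A > C > B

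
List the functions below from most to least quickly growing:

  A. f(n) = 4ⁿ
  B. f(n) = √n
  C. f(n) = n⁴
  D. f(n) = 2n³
A > C > D > B

Comparing growth rates:
A = 4ⁿ is O(4ⁿ)
C = n⁴ is O(n⁴)
D = 2n³ is O(n³)
B = √n is O(√n)

Therefore, the order from fastest to slowest is: A > C > D > B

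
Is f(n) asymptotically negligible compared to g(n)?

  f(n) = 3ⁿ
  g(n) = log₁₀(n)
False

f(n) = 3ⁿ is O(3ⁿ), and g(n) = log₁₀(n) is O(log n).
Since O(3ⁿ) grows faster than or equal to O(log n), f(n) = o(g(n)) is false.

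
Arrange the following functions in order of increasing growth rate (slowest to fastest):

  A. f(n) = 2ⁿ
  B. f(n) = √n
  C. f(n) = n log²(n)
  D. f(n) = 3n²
B < C < D < A

Comparing growth rates:
B = √n is O(√n)
C = n log²(n) is O(n log² n)
D = 3n² is O(n²)
A = 2ⁿ is O(2ⁿ)

Therefore, the order from slowest to fastest is: B < C < D < A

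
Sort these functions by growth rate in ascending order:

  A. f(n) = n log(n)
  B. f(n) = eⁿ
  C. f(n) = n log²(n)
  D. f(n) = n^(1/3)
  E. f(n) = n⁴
D < A < C < E < B

Comparing growth rates:
D = n^(1/3) is O(n^(1/3))
A = n log(n) is O(n log n)
C = n log²(n) is O(n log² n)
E = n⁴ is O(n⁴)
B = eⁿ is O(eⁿ)

Therefore, the order from slowest to fastest is: D < A < C < E < B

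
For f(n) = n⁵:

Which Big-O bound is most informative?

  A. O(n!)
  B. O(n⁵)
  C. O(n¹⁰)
B

f(n) = n⁵ is O(n⁵).
All listed options are valid Big-O bounds (upper bounds),
but O(n⁵) is the tightest (smallest valid bound).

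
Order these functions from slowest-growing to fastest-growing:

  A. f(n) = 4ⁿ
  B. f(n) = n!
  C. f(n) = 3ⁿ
C < A < B

Comparing growth rates:
C = 3ⁿ is O(3ⁿ)
A = 4ⁿ is O(4ⁿ)
B = n! is O(n!)

Therefore, the order from slowest to fastest is: C < A < B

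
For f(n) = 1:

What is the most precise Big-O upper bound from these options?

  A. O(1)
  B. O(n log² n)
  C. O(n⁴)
A

f(n) = 1 is O(1).
All listed options are valid Big-O bounds (upper bounds),
but O(1) is the tightest (smallest valid bound).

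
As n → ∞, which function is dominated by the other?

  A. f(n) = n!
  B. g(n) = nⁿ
A

f(n) = n! is O(n!), while g(n) = nⁿ is O(nⁿ).
Since O(n!) grows slower than O(nⁿ), f(n) is dominated.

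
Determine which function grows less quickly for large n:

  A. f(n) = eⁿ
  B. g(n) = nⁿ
A

f(n) = eⁿ is O(eⁿ), while g(n) = nⁿ is O(nⁿ).
Since O(eⁿ) grows slower than O(nⁿ), f(n) is dominated.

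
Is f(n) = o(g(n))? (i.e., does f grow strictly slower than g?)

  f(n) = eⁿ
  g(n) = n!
True

f(n) = eⁿ is O(eⁿ), and g(n) = n! is O(n!).
Since O(eⁿ) grows strictly slower than O(n!), f(n) = o(g(n)) is true.
This means lim(n→∞) f(n)/g(n) = 0.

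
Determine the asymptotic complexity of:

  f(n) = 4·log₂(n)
O(log n)

The dominant term in 4·log₂(n) is 4·log₂(n), which is Θ(log n).
Constants are absorbed, so the tightest bound is O(log n).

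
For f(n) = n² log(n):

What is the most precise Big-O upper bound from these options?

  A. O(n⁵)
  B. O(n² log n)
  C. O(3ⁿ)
B

f(n) = n² log(n) is O(n² log n).
All listed options are valid Big-O bounds (upper bounds),
but O(n² log n) is the tightest (smallest valid bound).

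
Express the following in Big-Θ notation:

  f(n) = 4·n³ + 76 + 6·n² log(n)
Θ(n³)

Order the terms by growth rate: 76 ≺ 6·n² log(n) ≺ 4·n³.
The fastest-growing term 4·n³ dominates as n → ∞; dropping its constant factor gives Θ(n³).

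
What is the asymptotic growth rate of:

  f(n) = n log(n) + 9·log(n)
Θ(n log n)

Order the terms by growth rate: 9·log(n) ≺ n log(n).
The fastest-growing term n log(n) dominates as n → ∞; dropping its constant factor gives Θ(n log n).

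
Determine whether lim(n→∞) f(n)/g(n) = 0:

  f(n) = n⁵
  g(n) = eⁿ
True

f(n) = n⁵ is O(n⁵), and g(n) = eⁿ is O(eⁿ).
Since O(n⁵) grows strictly slower than O(eⁿ), f(n) = o(g(n)) is true.
This means lim(n→∞) f(n)/g(n) = 0.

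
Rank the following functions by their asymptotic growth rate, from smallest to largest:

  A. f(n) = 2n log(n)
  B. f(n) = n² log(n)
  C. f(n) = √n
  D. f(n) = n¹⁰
C < A < B < D

Comparing growth rates:
C = √n is O(√n)
A = 2n log(n) is O(n log n)
B = n² log(n) is O(n² log n)
D = n¹⁰ is O(n¹⁰)

Therefore, the order from slowest to fastest is: C < A < B < D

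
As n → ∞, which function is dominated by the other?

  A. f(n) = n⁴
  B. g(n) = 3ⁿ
A

f(n) = n⁴ is O(n⁴), while g(n) = 3ⁿ is O(3ⁿ).
Since O(n⁴) grows slower than O(3ⁿ), f(n) is dominated.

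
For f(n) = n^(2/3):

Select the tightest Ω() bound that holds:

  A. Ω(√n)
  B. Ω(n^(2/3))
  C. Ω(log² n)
B

f(n) = n^(2/3) is Ω(n^(2/3)).
All listed options are valid Big-Ω bounds (lower bounds),
but Ω(n^(2/3)) is the tightest (largest valid bound).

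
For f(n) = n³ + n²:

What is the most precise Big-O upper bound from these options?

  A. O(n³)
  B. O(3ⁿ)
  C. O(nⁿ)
A

f(n) = n³ + n² is O(n³).
All listed options are valid Big-O bounds (upper bounds),
but O(n³) is the tightest (smallest valid bound).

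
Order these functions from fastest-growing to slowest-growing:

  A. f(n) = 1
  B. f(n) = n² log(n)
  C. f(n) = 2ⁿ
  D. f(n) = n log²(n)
C > B > D > A

Comparing growth rates:
C = 2ⁿ is O(2ⁿ)
B = n² log(n) is O(n² log n)
D = n log²(n) is O(n log² n)
A = 1 is O(1)

Therefore, the order from fastest to slowest is: C > B > D > A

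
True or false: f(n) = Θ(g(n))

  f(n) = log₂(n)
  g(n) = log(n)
True

f(n) = log₂(n) and g(n) = log(n) are both O(log n).
Since they have the same asymptotic growth rate, f(n) = Θ(g(n)) is true.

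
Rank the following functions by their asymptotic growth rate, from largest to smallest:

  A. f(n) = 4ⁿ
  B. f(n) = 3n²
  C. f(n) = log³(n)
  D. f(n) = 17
A > B > C > D

Comparing growth rates:
A = 4ⁿ is O(4ⁿ)
B = 3n² is O(n²)
C = log³(n) is O(log³ n)
D = 17 is O(1)

Therefore, the order from fastest to slowest is: A > B > C > D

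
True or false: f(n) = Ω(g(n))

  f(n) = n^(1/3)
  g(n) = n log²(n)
False

f(n) = n^(1/3) is O(n^(1/3)), and g(n) = n log²(n) is O(n log² n).
Since O(n^(1/3)) grows slower than O(n log² n), f(n) = Ω(g(n)) is false.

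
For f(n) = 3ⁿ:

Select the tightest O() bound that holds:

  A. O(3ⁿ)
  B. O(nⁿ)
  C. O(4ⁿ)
A

f(n) = 3ⁿ is O(3ⁿ).
All listed options are valid Big-O bounds (upper bounds),
but O(3ⁿ) is the tightest (smallest valid bound).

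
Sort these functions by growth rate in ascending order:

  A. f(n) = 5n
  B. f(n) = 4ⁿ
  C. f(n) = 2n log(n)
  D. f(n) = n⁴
A < C < D < B

Comparing growth rates:
A = 5n is O(n)
C = 2n log(n) is O(n log n)
D = n⁴ is O(n⁴)
B = 4ⁿ is O(4ⁿ)

Therefore, the order from slowest to fastest is: A < C < D < B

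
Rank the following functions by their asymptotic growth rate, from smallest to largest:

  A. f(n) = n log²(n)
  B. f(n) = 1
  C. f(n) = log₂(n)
B < C < A

Comparing growth rates:
B = 1 is O(1)
C = log₂(n) is O(log n)
A = n log²(n) is O(n log² n)

Therefore, the order from slowest to fastest is: B < C < A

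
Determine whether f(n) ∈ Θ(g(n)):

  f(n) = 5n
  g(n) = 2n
True

f(n) = 5n and g(n) = 2n are both O(n).
Since they have the same asymptotic growth rate, f(n) = Θ(g(n)) is true.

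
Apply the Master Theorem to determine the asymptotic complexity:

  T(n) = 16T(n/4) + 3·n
Θ(n²)

Master Theorem: a = 16, b = 4, f(n) = 3·n.
Compute the critical exponent d = log₄(16) = 2.
Compare f(n) = Θ(n) against n^d:
  k = 1 < d = 2, so f(n) = O(n^(d-ε)) — Case 1.
  The recursion cost dominates: T(n) = Θ(n^d) = Θ(n²).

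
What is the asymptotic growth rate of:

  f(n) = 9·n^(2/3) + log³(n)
Θ(n^(2/3))

Order the terms by growth rate: log³(n) ≺ 9·n^(2/3).
The fastest-growing term 9·n^(2/3) dominates as n → ∞; dropping its constant factor gives Θ(n^(2/3)).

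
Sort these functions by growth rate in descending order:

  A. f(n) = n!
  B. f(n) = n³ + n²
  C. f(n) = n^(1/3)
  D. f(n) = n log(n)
A > B > D > C

Comparing growth rates:
A = n! is O(n!)
B = n³ + n² is O(n³)
D = n log(n) is O(n log n)
C = n^(1/3) is O(n^(1/3))

Therefore, the order from fastest to slowest is: A > B > D > C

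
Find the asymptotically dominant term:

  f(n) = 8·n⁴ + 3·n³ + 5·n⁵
5·n⁵

Looking at each term:
  - 8·n⁴ is O(n⁴)
  - 3·n³ is O(n³)
  - 5·n⁵ is O(n⁵)

The term 5·n⁵ (O(n⁵)) grows fastest and dominates all others.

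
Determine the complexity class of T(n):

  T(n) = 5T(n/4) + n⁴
Θ(n⁴)

Master Theorem: a = 5, b = 4, f(n) = n⁴.
Compute the critical exponent d = log₄(5) = 1.161.
Compare f(n) = Θ(n⁴) against n^d:
  k = 4 > d = 1.161, so f(n) = Ω(n^(d+ε)) — Case 3.
  Regularity: a·(n/b)^4/n^4 = a/b^4 = 5/256 < 1 ✓.
  The top-level work dominates: T(n) = Θ(f(n)) = Θ(n⁴).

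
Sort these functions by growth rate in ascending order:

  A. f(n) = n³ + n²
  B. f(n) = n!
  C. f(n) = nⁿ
A < B < C

Comparing growth rates:
A = n³ + n² is O(n³)
B = n! is O(n!)
C = nⁿ is O(nⁿ)

Therefore, the order from slowest to fastest is: A < B < C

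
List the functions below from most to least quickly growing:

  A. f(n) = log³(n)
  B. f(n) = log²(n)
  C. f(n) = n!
C > A > B

Comparing growth rates:
C = n! is O(n!)
A = log³(n) is O(log³ n)
B = log²(n) is O(log² n)

Therefore, the order from fastest to slowest is: C > A > B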